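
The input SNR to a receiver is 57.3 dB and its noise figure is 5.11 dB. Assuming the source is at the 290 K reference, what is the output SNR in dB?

52.19 dB

By definition F = SNR_in/SNR_out, so in dB: SNR_out = SNR_in − NF
SNR_out = 57.3 − 5.11 = 52.19 dB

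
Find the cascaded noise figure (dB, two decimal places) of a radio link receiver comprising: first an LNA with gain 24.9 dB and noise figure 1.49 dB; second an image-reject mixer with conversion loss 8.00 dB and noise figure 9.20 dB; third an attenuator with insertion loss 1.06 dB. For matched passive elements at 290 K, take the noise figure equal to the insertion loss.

Convert to linear (a loss of L dB is a gain of −L dB): F_i = 10^(NF_i/10), G_i = 10^(G_i,dB/10)
  Stage 1: F_1 = 10^(1.49/10) = 1.409, G_1 = 10^(24.9/10) = 309.0
  Stage 2: F_2 = 10^(9.20/10) = 8.318, G_2 = 10^(−8.00/10) = 0.1585
  Stage 3: F_3 = 10^(1.06/10) = 1.276, G_3 = 10^(−1.06/10) = 0.7834
Friis cascade:
  F = 1.409 + (8.318 − 1)/309.0 + (1.276 − 1)/48.98 = 1.439
NF = 10 log₁₀(1.439) = 1.58 dB

1.58 dB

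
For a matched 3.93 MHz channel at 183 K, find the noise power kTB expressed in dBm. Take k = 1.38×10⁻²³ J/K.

−110.0 dBm

P_n = kTB = 1.38×10⁻²³ × 183 × 3.93×10⁶ = 9.92×10⁻¹⁵ W
In dBm: 10 log₁₀(9.92×10⁻¹⁵ / 10⁻³) = −110.0 dBm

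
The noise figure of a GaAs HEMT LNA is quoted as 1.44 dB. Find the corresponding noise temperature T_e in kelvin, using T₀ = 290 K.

F = 10^(1.44/10) = 1.39316
T_e = (F − 1)·T₀ = (1.39316 − 1) × 290 = 114 K

114 K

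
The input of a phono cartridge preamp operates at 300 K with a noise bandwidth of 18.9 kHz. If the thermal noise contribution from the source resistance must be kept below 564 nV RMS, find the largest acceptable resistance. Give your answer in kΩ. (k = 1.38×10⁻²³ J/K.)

Johnson–Nyquist: V_n = √(4kTRB) ⇒ R = V_n² / (4kTB)
4kTB = 4 × 1.38×10⁻²³ × 300 × 1.89×10⁴ = 3.13×10⁻¹⁶
R = (5.64×10⁻⁷)² / 3.13×10⁻¹⁶ = 1.02×10³ Ω = 1.02 kΩ

1.02 kΩ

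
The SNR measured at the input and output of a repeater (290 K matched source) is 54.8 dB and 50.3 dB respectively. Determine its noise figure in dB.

NF (dB) = SNR_in(dB) − SNR_out(dB) when the source is at T₀
NF = 54.8 − 50.3 = 4.5 dB

4.5 dB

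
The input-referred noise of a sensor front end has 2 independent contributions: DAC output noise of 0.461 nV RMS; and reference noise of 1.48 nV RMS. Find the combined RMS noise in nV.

Uncorrelated sources add in power (mean-square): V_tot = √(ΣV_i²)
V_tot = √[(4.61×10⁻¹⁰)² + (1.48×10⁻⁹)²] = 1.55×10⁻⁹ V = 1.55 nV

1.55 nV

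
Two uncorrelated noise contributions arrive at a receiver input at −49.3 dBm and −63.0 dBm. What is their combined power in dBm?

−49.1 dBm

Convert to linear, add, convert back:
P₁ = 1.17×10⁻⁸ W, P₂ = 5.01×10⁻¹⁰ W
P_tot = 1.23×10⁻⁸ W → 10 log₁₀(P_tot / 10⁻³) = −49.1 dBm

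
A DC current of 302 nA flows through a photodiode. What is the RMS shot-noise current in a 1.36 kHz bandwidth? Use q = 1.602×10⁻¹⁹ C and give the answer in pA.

11.5 pA

I_n = √(2qI·B)
2qI·B = 2 × 1.602×10⁻¹⁹ × 3.02×10⁻⁷ × 1.36×10³ = 1.32×10⁻²² A²
I_n = √(1.32×10⁻²²) = 1.15×10⁻¹¹ A = 11.5 pA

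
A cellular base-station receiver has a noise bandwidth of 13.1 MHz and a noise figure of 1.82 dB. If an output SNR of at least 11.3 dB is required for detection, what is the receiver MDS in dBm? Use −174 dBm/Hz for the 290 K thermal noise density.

−89.7 dBm

Sensitivity = −174 + 10 log₁₀(B) + NF + SNR_min
= −174 + 71.17 + 1.82 + 11.3
= −89.71 dBm → −89.7 dBm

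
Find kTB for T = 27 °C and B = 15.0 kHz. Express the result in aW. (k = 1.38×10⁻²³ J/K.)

62.1 aW

T = 27 °C + 273.15 = 300.15 K
P_n = kTB = 1.38×10⁻²³ × 300.15 × 1.50×10⁴ = 6.21×10⁻¹⁷ W = 62.1 aW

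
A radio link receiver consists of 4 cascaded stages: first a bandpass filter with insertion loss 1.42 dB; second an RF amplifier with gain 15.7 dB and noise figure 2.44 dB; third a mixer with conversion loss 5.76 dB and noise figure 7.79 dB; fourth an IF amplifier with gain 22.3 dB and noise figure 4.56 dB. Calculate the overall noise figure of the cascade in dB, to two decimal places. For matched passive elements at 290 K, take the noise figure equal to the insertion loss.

4.59 dB

Convert to linear (a loss of L dB is a gain of −L dB): F_i = 10^(NF_i/10), G_i = 10^(G_i,dB/10)
  Stage 1: F_1 = 10^(1.42/10) = 1.387, G_1 = 10^(−1.42/10) = 0.7211
  Stage 2: F_2 = 10^(2.44/10) = 1.754, G_2 = 10^(15.7/10) = 37.15
  Stage 3: F_3 = 10^(7.79/10) = 6.012, G_3 = 10^(−5.76/10) = 0.2655
  Stage 4: F_4 = 10^(4.56/10) = 2.858, G_4 = 10^(22.3/10) = 169.8
Friis cascade:
  F = 1.387 + (1.754 − 1)/0.7211 + (6.012 − 1)/26.79 + (2.858 − 1)/7.112 = 2.880
NF = 10 log₁₀(2.880) = 4.59 dB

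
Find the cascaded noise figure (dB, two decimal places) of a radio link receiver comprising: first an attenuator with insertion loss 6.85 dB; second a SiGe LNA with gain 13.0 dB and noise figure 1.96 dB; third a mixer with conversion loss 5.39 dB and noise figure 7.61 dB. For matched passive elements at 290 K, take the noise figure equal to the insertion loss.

Convert to linear (a loss of L dB is a gain of −L dB): F_i = 10^(NF_i/10), G_i = 10^(G_i,dB/10)
  Stage 1: F_1 = 10^(6.85/10) = 4.842, G_1 = 10^(−6.85/10) = 0.2065
  Stage 2: F_2 = 10^(1.96/10) = 1.570, G_2 = 10^(13.0/10) = 19.95
  Stage 3: F_3 = 10^(7.61/10) = 5.768, G_3 = 10^(−5.39/10) = 0.2891
Friis cascade:
  F = 4.842 + (1.570 − 1)/0.2065 + (5.768 − 1)/4.121 = 8.760
NF = 10 log₁₀(8.760) = 9.43 dB

9.43 dB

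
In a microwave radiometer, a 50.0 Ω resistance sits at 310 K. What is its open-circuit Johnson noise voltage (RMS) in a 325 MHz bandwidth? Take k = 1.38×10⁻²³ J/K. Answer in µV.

V_n = √(4kTRB)
4kTRB = 4 × 1.38×10⁻²³ × 310 × 5.00×10¹ × 3.25×10⁸ = 2.78×10⁻¹⁰ V²
V_n = √(2.78×10⁻¹⁰) = 1.67×10⁻⁵ V = 16.7 µV

16.7 µV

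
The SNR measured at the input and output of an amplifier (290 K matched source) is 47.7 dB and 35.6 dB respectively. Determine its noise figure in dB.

12.1 dB

NF (dB) = SNR_in(dB) − SNR_out(dB) when the source is at T₀
NF = 47.7 − 35.6 = 12.1 dB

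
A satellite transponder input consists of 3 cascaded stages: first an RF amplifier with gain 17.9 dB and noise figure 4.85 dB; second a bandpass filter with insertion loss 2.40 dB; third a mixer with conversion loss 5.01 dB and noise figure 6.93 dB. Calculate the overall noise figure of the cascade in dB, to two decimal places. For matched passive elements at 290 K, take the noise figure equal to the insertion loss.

5.02 dB

Convert to linear (a loss of L dB is a gain of −L dB): F_i = 10^(NF_i/10), G_i = 10^(G_i,dB/10)
  Stage 1: F_1 = 10^(4.85/10) = 3.055, G_1 = 10^(17.9/10) = 61.66
  Stage 2: F_2 = 10^(2.40/10) = 1.738, G_2 = 10^(−2.40/10) = 0.5754
  Stage 3: F_3 = 10^(6.93/10) = 4.932, G_3 = 10^(−5.01/10) = 0.3155
Friis cascade:
  F = 3.055 + (1.738 − 1)/61.66 + (4.932 − 1)/35.48 = 3.178
NF = 10 log₁₀(3.178) = 5.02 dB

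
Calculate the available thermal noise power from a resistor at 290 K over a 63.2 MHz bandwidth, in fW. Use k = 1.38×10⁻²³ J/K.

P_n = kTB = 1.38×10⁻²³ × 290 × 6.32×10⁷ = 2.53×10⁻¹³ W = 253 fW

253 fW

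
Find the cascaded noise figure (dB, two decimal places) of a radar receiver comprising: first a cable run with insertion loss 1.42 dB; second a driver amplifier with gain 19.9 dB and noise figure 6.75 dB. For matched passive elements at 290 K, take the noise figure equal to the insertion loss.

8.17 dB

Convert to linear (a loss of L dB is a gain of −L dB): F_i = 10^(NF_i/10), G_i = 10^(G_i,dB/10)
  Stage 1: F_1 = 10^(1.42/10) = 1.387, G_1 = 10^(−1.42/10) = 0.7211
  Stage 2: F_2 = 10^(6.75/10) = 4.732, G_2 = 10^(19.9/10) = 97.72
Friis cascade:
  F = 1.387 + (4.732 − 1)/0.7211 = 6.561
NF = 10 log₁₀(6.561) = 8.17 dB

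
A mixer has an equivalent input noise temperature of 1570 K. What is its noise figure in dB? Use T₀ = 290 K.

F = 1 + T_e/T₀ = 1 + 1570/290 = 6.41379
NF = 10 log₁₀(6.41379) = 8.07 dB

8.07 dB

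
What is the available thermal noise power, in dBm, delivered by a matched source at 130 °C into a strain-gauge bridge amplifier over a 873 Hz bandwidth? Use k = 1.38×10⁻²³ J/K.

T = 130 °C + 273.15 = 403.15 K
P_n = kTB = 1.38×10⁻²³ × 403.15 × 8.73×10² = 4.86×10⁻¹⁸ W
In dBm: 10 log₁₀(4.86×10⁻¹⁸ / 10⁻³) = −143.1 dBm

−143.1 dBm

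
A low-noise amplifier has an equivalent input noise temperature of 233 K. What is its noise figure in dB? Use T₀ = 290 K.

F = 1 + T_e/T₀ = 1 + 233/290 = 1.80345
NF = 10 log₁₀(1.80345) = 2.56 dB

2.56 dB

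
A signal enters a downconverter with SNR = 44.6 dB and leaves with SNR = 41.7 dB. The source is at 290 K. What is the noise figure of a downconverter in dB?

2.9 dB

NF (dB) = SNR_in(dB) − SNR_out(dB) when the source is at T₀
NF = 44.6 − 41.7 = 2.9 dB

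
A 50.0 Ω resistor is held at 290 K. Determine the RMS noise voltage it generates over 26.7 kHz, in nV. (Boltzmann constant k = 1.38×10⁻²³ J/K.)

146 nV

V_n = √(4kTRB)
4kTRB = 4 × 1.38×10⁻²³ × 290 × 5.00×10¹ × 2.67×10⁴ = 2.14×10⁻¹⁴ V²
V_n = √(2.14×10⁻¹⁴) = 1.46×10⁻⁷ V = 146 nV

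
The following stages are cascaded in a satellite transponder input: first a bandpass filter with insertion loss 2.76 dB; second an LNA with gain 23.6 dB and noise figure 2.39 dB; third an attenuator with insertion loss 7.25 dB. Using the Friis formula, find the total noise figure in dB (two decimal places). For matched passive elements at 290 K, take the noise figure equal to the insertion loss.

Convert to linear (a loss of L dB is a gain of −L dB): F_i = 10^(NF_i/10), G_i = 10^(G_i,dB/10)
  Stage 1: F_1 = 10^(2.76/10) = 1.888, G_1 = 10^(−2.76/10) = 0.5297
  Stage 2: F_2 = 10^(2.39/10) = 1.734, G_2 = 10^(23.6/10) = 229.1
  Stage 3: F_3 = 10^(7.25/10) = 5.309, G_3 = 10^(−7.25/10) = 0.1884
Friis cascade:
  F = 1.888 + (1.734 − 1)/0.5297 + (5.309 − 1)/121.3 = 3.309
NF = 10 log₁₀(3.309) = 5.20 dB

5.20 dB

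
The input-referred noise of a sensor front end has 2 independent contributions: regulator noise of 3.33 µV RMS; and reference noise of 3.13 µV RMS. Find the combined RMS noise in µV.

Uncorrelated sources add in power (mean-square): V_tot = √(ΣV_i²)
V_tot = √[(3.33×10⁻⁶)² + (3.13×10⁻⁶)²] = 4.57×10⁻⁶ V = 4.57 µV

4.57 µV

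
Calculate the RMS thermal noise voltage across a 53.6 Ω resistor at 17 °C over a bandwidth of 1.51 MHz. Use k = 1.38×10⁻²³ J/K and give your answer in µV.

T = 17 °C + 273.15 = 290.15 K
V_n = √(4kTRB)
4kTRB = 4 × 1.38×10⁻²³ × 290.15 × 5.36×10¹ × 1.51×10⁶ = 1.30×10⁻¹² V²
V_n = √(1.30×10⁻¹²) = 1.14×10⁻⁶ V = 1.14 µV

1.14 µV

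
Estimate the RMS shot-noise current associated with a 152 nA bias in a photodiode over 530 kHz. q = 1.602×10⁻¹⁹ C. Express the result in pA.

I_n = √(2qI·B)
2qI·B = 2 × 1.602×10⁻¹⁹ × 1.52×10⁻⁷ × 5.30×10⁵ = 2.58×10⁻²⁰ A²
I_n = √(2.58×10⁻²⁰) = 1.61×10⁻¹⁰ A = 161 pA

161 pA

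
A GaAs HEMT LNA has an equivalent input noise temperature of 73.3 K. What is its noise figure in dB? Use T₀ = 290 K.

F = 1 + T_e/T₀ = 1 + 73.3/290 = 1.25276
NF = 10 log₁₀(1.25276) = 0.979 dB

0.979 dB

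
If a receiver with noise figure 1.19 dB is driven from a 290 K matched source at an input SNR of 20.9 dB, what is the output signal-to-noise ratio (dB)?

19.71 dB

By definition F = SNR_in/SNR_out, so in dB: SNR_out = SNR_in − NF
SNR_out = 20.9 − 1.19 = 19.71 dB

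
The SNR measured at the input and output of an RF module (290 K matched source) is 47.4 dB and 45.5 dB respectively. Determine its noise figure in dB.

NF (dB) = SNR_in(dB) − SNR_out(dB) when the source is at T₀
NF = 47.4 − 45.5 = 1.9 dB

1.9 dB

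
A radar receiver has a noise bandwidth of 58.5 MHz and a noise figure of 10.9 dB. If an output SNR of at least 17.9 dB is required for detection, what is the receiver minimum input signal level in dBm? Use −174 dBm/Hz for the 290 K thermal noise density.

−67.5 dBm

Sensitivity = −174 + 10 log₁₀(B) + NF + SNR_min
= −174 + 77.67 + 10.9 + 17.9
= −67.53 dBm → −67.5 dBm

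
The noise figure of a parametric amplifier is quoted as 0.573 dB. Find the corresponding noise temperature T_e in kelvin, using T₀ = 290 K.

F = 10^(0.573/10) = 1.14104
T_e = (F − 1)·T₀ = (1.14104 − 1) × 290 = 40.9 K

40.9 K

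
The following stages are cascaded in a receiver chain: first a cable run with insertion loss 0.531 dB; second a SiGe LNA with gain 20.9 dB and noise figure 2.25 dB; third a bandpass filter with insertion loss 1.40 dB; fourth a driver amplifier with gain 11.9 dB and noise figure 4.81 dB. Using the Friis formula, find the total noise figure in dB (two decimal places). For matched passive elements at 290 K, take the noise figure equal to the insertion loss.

2.85 dB

Convert to linear (a loss of L dB is a gain of −L dB): F_i = 10^(NF_i/10), G_i = 10^(G_i,dB/10)
  Stage 1: F_1 = 10^(0.531/10) = 1.130, G_1 = 10^(−0.531/10) = 0.8849
  Stage 2: F_2 = 10^(2.25/10) = 1.679, G_2 = 10^(20.9/10) = 123.0
  Stage 3: F_3 = 10^(1.40/10) = 1.380, G_3 = 10^(−1.40/10) = 0.7244
  Stage 4: F_4 = 10^(4.81/10) = 3.027, G_4 = 10^(11.9/10) = 15.49
Friis cascade:
  F = 1.130 + (1.679 − 1)/0.8849 + (1.380 − 1)/108.9 + (3.027 − 1)/78.87 = 1.926
NF = 10 log₁₀(1.926) = 2.85 dB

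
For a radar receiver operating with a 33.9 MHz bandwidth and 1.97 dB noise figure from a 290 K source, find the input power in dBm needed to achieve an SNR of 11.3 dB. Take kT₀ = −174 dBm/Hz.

Sensitivity = −174 + 10 log₁₀(B) + NF + SNR_min
= −174 + 75.3 + 1.97 + 11.3
= −85.43 dBm → −85.4 dBm

−85.4 dBm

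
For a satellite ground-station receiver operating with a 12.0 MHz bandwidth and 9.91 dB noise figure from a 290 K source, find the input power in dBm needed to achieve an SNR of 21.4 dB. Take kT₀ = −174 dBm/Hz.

−71.9 dBm

Sensitivity = −174 + 10 log₁₀(B) + NF + SNR_min
= −174 + 70.79 + 9.91 + 21.4
= −71.90 dBm → −71.9 dBm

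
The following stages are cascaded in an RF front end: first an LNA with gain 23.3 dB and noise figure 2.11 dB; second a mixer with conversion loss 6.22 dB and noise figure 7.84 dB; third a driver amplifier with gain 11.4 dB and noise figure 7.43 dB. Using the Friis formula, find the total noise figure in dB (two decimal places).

Convert to linear (a loss of L dB is a gain of −L dB): F_i = 10^(NF_i/10), G_i = 10^(G_i,dB/10)
  Stage 1: F_1 = 10^(2.11/10) = 1.626, G_1 = 10^(23.3/10) = 213.8
  Stage 2: F_2 = 10^(7.84/10) = 6.081, G_2 = 10^(−6.22/10) = 0.2388
  Stage 3: F_3 = 10^(7.43/10) = 5.534, G_3 = 10^(11.4/10) = 13.80
Friis cascade:
  F = 1.626 + (6.081 − 1)/213.8 + (5.534 − 1)/51.05 = 1.738
NF = 10 log₁₀(1.738) = 2.40 dB

2.40 dB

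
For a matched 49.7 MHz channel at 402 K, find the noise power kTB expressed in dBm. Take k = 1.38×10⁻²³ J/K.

P_n = kTB = 1.38×10⁻²³ × 402 × 4.97×10⁷ = 2.76×10⁻¹³ W
In dBm: 10 log₁₀(2.76×10⁻¹³ / 10⁻³) = −95.6 dBm

−95.6 dBm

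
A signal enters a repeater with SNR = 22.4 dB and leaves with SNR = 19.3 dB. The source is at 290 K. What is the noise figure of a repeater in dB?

NF (dB) = SNR_in(dB) − SNR_out(dB) when the source is at T₀
NF = 22.4 − 19.3 = 3.1 dB

3.1 dB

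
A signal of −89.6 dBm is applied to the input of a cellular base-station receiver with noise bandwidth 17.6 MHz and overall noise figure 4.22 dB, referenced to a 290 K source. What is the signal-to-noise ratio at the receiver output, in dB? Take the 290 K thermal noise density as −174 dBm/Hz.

Noise floor: N = −174 + 10 log₁₀(B) + NF
10 log₁₀(1.76×10⁷) = 72.46 dB
N = −174 + 72.46 + 4.22 = −97.32 dBm
SNR = P_sig − N = −89.6 − (−97.32) = 7.72 dB → 7.7 dB

7.7 dB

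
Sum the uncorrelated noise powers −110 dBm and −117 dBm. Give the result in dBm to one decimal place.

−109.2 dBm

Convert to linear, add, convert back:
P₁ = 1.00×10⁻¹⁴ W, P₂ = 2.00×10⁻¹⁵ W
P_tot = 1.20×10⁻¹⁴ W → 10 log₁₀(P_tot / 10⁻³) = −109.2 dBm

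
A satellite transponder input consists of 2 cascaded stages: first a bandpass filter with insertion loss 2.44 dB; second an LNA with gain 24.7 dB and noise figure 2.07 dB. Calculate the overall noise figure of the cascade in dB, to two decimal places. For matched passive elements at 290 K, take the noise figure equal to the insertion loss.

Convert to linear (a loss of L dB is a gain of −L dB): F_i = 10^(NF_i/10), G_i = 10^(G_i,dB/10)
  Stage 1: F_1 = 10^(2.44/10) = 1.754, G_1 = 10^(−2.44/10) = 0.5702
  Stage 2: F_2 = 10^(2.07/10) = 1.611, G_2 = 10^(24.7/10) = 295.1
Friis cascade:
  F = 1.754 + (1.611 − 1)/0.5702 = 2.825
NF = 10 log₁₀(2.825) = 4.51 dB

4.51 dB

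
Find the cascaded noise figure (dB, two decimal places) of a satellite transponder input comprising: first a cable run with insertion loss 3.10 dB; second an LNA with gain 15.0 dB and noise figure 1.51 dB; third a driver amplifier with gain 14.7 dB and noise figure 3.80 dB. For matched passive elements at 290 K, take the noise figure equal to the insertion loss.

4.74 dB

Convert to linear (a loss of L dB is a gain of −L dB): F_i = 10^(NF_i/10), G_i = 10^(G_i,dB/10)
  Stage 1: F_1 = 10^(3.10/10) = 2.042, G_1 = 10^(−3.10/10) = 0.4898
  Stage 2: F_2 = 10^(1.51/10) = 1.416, G_2 = 10^(15.0/10) = 31.62
  Stage 3: F_3 = 10^(3.80/10) = 2.399, G_3 = 10^(14.7/10) = 29.51
Friis cascade:
  F = 2.042 + (1.416 − 1)/0.4898 + (2.399 − 1)/15.49 = 2.981
NF = 10 log₁₀(2.981) = 4.74 dB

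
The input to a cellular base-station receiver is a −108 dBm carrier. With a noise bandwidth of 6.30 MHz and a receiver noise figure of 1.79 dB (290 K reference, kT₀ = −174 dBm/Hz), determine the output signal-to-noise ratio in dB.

Noise floor: N = −174 + 10 log₁₀(B) + NF
10 log₁₀(6.30×10⁶) = 67.99 dB
N = −174 + 67.99 + 1.79 = −104.22 dBm
SNR = P_sig − N = −108 − (−104.22) = −3.78 dB → −3.8 dB

−3.8 dB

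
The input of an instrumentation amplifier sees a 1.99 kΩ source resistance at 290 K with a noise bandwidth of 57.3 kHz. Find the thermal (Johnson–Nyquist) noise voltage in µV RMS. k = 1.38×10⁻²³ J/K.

1.35 µV

V_n = √(4kTRB)
4kTRB = 4 × 1.38×10⁻²³ × 290 × 1.99×10³ × 5.73×10⁴ = 1.83×10⁻¹² V²
V_n = √(1.83×10⁻¹²) = 1.35×10⁻⁶ V = 1.35 µV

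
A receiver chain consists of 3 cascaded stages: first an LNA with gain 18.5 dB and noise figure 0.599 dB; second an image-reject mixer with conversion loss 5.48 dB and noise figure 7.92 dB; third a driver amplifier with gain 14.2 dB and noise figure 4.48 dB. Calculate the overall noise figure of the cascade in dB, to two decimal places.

1.18 dB

Convert to linear (a loss of L dB is a gain of −L dB): F_i = 10^(NF_i/10), G_i = 10^(G_i,dB/10)
  Stage 1: F_1 = 10^(0.599/10) = 1.148, G_1 = 10^(18.5/10) = 70.79
  Stage 2: F_2 = 10^(7.92/10) = 6.194, G_2 = 10^(−5.48/10) = 0.2831
  Stage 3: F_3 = 10^(4.48/10) = 2.805, G_3 = 10^(14.2/10) = 26.30
Friis cascade:
  F = 1.148 + (6.194 − 1)/70.79 + (2.805 − 1)/20.04 = 1.311
NF = 10 log₁₀(1.311) = 1.18 dB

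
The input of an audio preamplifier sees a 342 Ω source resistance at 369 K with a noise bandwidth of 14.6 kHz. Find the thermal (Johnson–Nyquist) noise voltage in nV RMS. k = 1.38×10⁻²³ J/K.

319 nV

V_n = √(4kTRB)
4kTRB = 4 × 1.38×10⁻²³ × 369 × 3.42×10² × 1.46×10⁴ = 1.02×10⁻¹³ V²
V_n = √(1.02×10⁻¹³) = 3.19×10⁻⁷ V = 319 nV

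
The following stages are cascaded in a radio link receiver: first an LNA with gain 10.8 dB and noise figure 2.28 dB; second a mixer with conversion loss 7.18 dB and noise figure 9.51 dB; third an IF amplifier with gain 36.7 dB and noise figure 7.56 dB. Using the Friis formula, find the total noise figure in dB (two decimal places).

6.43 dB

Convert to linear (a loss of L dB is a gain of −L dB): F_i = 10^(NF_i/10), G_i = 10^(G_i,dB/10)
  Stage 1: F_1 = 10^(2.28/10) = 1.690, G_1 = 10^(10.8/10) = 12.02
  Stage 2: F_2 = 10^(9.51/10) = 8.933, G_2 = 10^(−7.18/10) = 0.1914
  Stage 3: F_3 = 10^(7.56/10) = 5.702, G_3 = 10^(36.7/10) = 4677
Friis cascade:
  F = 1.690 + (8.933 − 1)/12.02 + (5.702 − 1)/2.301 = 4.393
NF = 10 log₁₀(4.393) = 6.43 dB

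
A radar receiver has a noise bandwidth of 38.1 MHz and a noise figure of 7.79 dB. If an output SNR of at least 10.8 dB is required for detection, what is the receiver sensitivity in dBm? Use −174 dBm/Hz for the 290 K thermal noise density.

Sensitivity = −174 + 10 log₁₀(B) + NF + SNR_min
= −174 + 75.81 + 7.79 + 10.8
= −79.60 dBm → −79.6 dBm

−79.6 dBm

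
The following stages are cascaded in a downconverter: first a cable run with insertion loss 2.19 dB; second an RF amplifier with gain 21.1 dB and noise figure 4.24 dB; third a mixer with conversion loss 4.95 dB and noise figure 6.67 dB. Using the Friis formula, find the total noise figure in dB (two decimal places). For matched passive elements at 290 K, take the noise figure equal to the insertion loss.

6.48 dB

Convert to linear (a loss of L dB is a gain of −L dB): F_i = 10^(NF_i/10), G_i = 10^(G_i,dB/10)
  Stage 1: F_1 = 10^(2.19/10) = 1.656, G_1 = 10^(−2.19/10) = 0.6039
  Stage 2: F_2 = 10^(4.24/10) = 2.655, G_2 = 10^(21.1/10) = 128.8
  Stage 3: F_3 = 10^(6.67/10) = 4.645, G_3 = 10^(−4.95/10) = 0.3199
Friis cascade:
  F = 1.656 + (2.655 − 1)/0.6039 + (4.645 − 1)/77.80 = 4.442
NF = 10 log₁₀(4.442) = 6.48 dB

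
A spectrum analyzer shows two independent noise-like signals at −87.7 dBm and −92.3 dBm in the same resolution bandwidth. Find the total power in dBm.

Convert to linear, add, convert back:
P₁ = 1.70×10⁻¹² W, P₂ = 5.89×10⁻¹³ W
P_tot = 2.29×10⁻¹² W → 10 log₁₀(P_tot / 10⁻³) = −86.4 dBm

−86.4 dBm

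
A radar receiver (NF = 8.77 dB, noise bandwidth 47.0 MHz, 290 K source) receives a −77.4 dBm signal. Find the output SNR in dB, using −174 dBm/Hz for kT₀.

11.1 dB

Noise floor: N = −174 + 10 log₁₀(B) + NF
10 log₁₀(4.70×10⁷) = 76.72 dB
N = −174 + 76.72 + 8.77 = −88.51 dBm
SNR = P_sig − N = −77.4 − (−88.51) = 11.11 dB → 11.1 dB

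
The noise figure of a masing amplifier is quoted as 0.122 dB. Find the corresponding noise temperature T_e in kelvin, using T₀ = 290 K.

8.26 K

F = 10^(0.122/10) = 1.02849
T_e = (F − 1)·T₀ = (1.02849 − 1) × 290 = 8.26 K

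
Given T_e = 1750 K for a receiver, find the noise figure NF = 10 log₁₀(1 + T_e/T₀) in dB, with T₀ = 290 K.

8.47 dB

F = 1 + T_e/T₀ = 1 + 1750/290 = 7.03448
NF = 10 log₁₀(7.03448) = 8.47 dB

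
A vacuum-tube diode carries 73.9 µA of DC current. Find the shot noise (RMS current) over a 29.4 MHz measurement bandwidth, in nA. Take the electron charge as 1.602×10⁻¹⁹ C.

I_n = √(2qI·B)
2qI·B = 2 × 1.602×10⁻¹⁹ × 7.39×10⁻⁵ × 2.94×10⁷ = 6.96×10⁻¹⁶ A²
I_n = √(6.96×10⁻¹⁶) = 2.64×10⁻⁸ A = 26.4 nA

26.4 nA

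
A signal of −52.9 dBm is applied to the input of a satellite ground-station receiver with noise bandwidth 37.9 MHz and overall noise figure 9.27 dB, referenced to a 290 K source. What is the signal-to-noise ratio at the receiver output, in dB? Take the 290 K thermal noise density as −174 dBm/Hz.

Noise floor: N = −174 + 10 log₁₀(B) + NF
10 log₁₀(3.79×10⁷) = 75.79 dB
N = −174 + 75.79 + 9.27 = −88.94 dBm
SNR = P_sig − N = −52.9 − (−88.94) = 36.04 dB → 36.0 dB

36.0 dB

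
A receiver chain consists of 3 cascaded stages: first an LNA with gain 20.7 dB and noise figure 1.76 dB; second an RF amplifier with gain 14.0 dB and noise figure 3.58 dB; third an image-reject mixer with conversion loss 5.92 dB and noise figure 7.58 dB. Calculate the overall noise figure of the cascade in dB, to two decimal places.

Convert to linear (a loss of L dB is a gain of −L dB): F_i = 10^(NF_i/10), G_i = 10^(G_i,dB/10)
  Stage 1: F_1 = 10^(1.76/10) = 1.500, G_1 = 10^(20.7/10) = 117.5
  Stage 2: F_2 = 10^(3.58/10) = 2.280, G_2 = 10^(14.0/10) = 25.12
  Stage 3: F_3 = 10^(7.58/10) = 5.728, G_3 = 10^(−5.92/10) = 0.2559
Friis cascade:
  F = 1.500 + (2.280 − 1)/117.5 + (5.728 − 1)/2951 = 1.512
NF = 10 log₁₀(1.512) = 1.80 dB

1.80 dB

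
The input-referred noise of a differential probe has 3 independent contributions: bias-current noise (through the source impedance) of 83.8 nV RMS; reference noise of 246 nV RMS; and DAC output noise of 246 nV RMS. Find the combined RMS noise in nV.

358 nV

Uncorrelated sources add in power (mean-square): V_tot = √(ΣV_i²)
V_tot = √[(8.38×10⁻⁸)² + (2.46×10⁻⁷)² + (2.46×10⁻⁷)²] = 3.58×10⁻⁷ V = 358 nV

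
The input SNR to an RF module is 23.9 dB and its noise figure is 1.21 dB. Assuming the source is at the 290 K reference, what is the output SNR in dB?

By definition F = SNR_in/SNR_out, so in dB: SNR_out = SNR_in − NF
SNR_out = 23.9 − 1.21 = 22.69 dB

22.69 dB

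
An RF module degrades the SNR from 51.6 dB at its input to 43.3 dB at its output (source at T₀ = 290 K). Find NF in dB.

NF (dB) = SNR_in(dB) − SNR_out(dB) when the source is at T₀
NF = 51.6 − 43.3 = 8.3 dB

8.3 dB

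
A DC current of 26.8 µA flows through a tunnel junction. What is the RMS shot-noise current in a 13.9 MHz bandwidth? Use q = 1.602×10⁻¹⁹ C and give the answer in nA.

10.9 nA

I_n = √(2qI·B)
2qI·B = 2 × 1.602×10⁻¹⁹ × 2.68×10⁻⁵ × 1.39×10⁷ = 1.19×10⁻¹⁶ A²
I_n = √(1.19×10⁻¹⁶) = 1.09×10⁻⁸ A = 10.9 nA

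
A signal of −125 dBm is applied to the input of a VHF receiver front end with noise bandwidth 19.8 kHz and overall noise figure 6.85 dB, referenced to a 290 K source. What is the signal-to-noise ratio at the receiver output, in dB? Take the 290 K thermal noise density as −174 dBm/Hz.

Noise floor: N = −174 + 10 log₁₀(B) + NF
10 log₁₀(1.98×10⁴) = 42.97 dB
N = −174 + 42.97 + 6.85 = −124.18 dBm
SNR = P_sig − N = −125 − (−124.18) = −0.82 dB → −0.8 dB

−0.8 dB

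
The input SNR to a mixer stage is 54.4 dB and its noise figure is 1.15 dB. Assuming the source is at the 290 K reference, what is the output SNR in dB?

By definition F = SNR_in/SNR_out, so in dB: SNR_out = SNR_in − NF
SNR_out = 54.4 − 1.15 = 53.25 dB

53.25 dB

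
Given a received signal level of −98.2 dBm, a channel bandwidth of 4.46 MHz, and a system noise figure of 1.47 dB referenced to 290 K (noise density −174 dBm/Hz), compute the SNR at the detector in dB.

Noise floor: N = −174 + 10 log₁₀(B) + NF
10 log₁₀(4.46×10⁶) = 66.49 dB
N = −174 + 66.49 + 1.47 = −106.04 dBm
SNR = P_sig − N = −98.2 − (−106.04) = 7.84 dB → 7.8 dB

7.8 dB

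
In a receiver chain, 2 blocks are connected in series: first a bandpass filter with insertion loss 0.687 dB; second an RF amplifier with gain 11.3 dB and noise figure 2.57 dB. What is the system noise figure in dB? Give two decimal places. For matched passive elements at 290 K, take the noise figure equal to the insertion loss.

Convert to linear (a loss of L dB is a gain of −L dB): F_i = 10^(NF_i/10), G_i = 10^(G_i,dB/10)
  Stage 1: F_1 = 10^(0.687/10) = 1.171, G_1 = 10^(−0.687/10) = 0.8537
  Stage 2: F_2 = 10^(2.57/10) = 1.807, G_2 = 10^(11.3/10) = 13.49
Friis cascade:
  F = 1.171 + (1.807 − 1)/0.8537 = 2.117
NF = 10 log₁₀(2.117) = 3.26 dB

3.26 dB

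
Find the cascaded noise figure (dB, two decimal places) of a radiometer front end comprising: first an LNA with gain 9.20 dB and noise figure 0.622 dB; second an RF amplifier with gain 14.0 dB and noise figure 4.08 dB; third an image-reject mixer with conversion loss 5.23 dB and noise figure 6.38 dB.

1.33 dB

Convert to linear (a loss of L dB is a gain of −L dB): F_i = 10^(NF_i/10), G_i = 10^(G_i,dB/10)
  Stage 1: F_1 = 10^(0.622/10) = 1.154, G_1 = 10^(9.20/10) = 8.318
  Stage 2: F_2 = 10^(4.08/10) = 2.559, G_2 = 10^(14.0/10) = 25.12
  Stage 3: F_3 = 10^(6.38/10) = 4.345, G_3 = 10^(−5.23/10) = 0.2999
Friis cascade:
  F = 1.154 + (2.559 − 1)/8.318 + (4.345 − 1)/208.9 = 1.357
NF = 10 log₁₀(1.357) = 1.33 dB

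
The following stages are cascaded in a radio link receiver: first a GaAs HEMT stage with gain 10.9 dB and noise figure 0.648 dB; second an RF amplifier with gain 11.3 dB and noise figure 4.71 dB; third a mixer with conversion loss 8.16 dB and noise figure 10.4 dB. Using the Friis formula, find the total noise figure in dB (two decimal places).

Convert to linear (a loss of L dB is a gain of −L dB): F_i = 10^(NF_i/10), G_i = 10^(G_i,dB/10)
  Stage 1: F_1 = 10^(0.648/10) = 1.161, G_1 = 10^(10.9/10) = 12.30
  Stage 2: F_2 = 10^(4.71/10) = 2.958, G_2 = 10^(11.3/10) = 13.49
  Stage 3: F_3 = 10^(10.4/10) = 10.96, G_3 = 10^(−8.16/10) = 0.1528
Friis cascade:
  F = 1.161 + (2.958 − 1)/12.30 + (10.96 − 1)/166.0 = 1.380
NF = 10 log₁₀(1.380) = 1.40 dB

1.40 dB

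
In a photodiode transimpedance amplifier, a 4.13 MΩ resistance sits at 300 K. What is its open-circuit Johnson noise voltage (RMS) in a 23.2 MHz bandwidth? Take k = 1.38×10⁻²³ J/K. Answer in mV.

V_n = √(4kTRB)
4kTRB = 4 × 1.38×10⁻²³ × 300 × 4.13×10⁶ × 2.32×10⁷ = 1.59×10⁻⁶ V²
V_n = √(1.59×10⁻⁶) = 1.26×10⁻³ V = 1.26 mV

1.26 mV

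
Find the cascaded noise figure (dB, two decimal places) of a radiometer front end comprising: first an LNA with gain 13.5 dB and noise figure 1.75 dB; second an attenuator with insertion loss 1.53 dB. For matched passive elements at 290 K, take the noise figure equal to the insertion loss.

Convert to linear (a loss of L dB is a gain of −L dB): F_i = 10^(NF_i/10), G_i = 10^(G_i,dB/10)
  Stage 1: F_1 = 10^(1.75/10) = 1.496, G_1 = 10^(13.5/10) = 22.39
  Stage 2: F_2 = 10^(1.53/10) = 1.422, G_2 = 10^(−1.53/10) = 0.7031
Friis cascade:
  F = 1.496 + (1.422 − 1)/22.39 = 1.515
NF = 10 log₁₀(1.515) = 1.80 dB

1.80 dB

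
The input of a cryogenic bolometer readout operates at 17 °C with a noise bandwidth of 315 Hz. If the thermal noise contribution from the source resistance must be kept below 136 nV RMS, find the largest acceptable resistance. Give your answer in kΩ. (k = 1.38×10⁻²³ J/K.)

3.67 kΩ

T = 17 °C + 273.15 = 290.15 K
Johnson–Nyquist: V_n = √(4kTRB) ⇒ R = V_n² / (4kTB)
4kTB = 4 × 1.38×10⁻²³ × 290.15 × 3.15×10² = 5.05×10⁻¹⁸
R = (1.36×10⁻⁷)² / 5.05×10⁻¹⁸ = 3.67×10³ Ω = 3.67 kΩ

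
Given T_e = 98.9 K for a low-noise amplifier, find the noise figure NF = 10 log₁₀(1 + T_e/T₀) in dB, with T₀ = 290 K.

F = 1 + T_e/T₀ = 1 + 98.9/290 = 1.34103
NF = 10 log₁₀(1.34103) = 1.27 dB

1.27 dB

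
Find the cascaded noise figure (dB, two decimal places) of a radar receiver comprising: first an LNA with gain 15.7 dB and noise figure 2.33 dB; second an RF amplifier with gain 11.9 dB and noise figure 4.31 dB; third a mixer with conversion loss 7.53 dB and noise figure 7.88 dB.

Convert to linear (a loss of L dB is a gain of −L dB): F_i = 10^(NF_i/10), G_i = 10^(G_i,dB/10)
  Stage 1: F_1 = 10^(2.33/10) = 1.710, G_1 = 10^(15.7/10) = 37.15
  Stage 2: F_2 = 10^(4.31/10) = 2.698, G_2 = 10^(11.9/10) = 15.49
  Stage 3: F_3 = 10^(7.88/10) = 6.138, G_3 = 10^(−7.53/10) = 0.1766
Friis cascade:
  F = 1.710 + (2.698 − 1)/37.15 + (6.138 − 1)/575.4 = 1.765
NF = 10 log₁₀(1.765) = 2.47 dB

2.47 dB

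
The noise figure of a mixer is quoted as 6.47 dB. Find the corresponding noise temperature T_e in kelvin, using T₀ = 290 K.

996 K

F = 10^(6.47/10) = 4.43609
T_e = (F − 1)·T₀ = (4.43609 − 1) × 290 = 996 K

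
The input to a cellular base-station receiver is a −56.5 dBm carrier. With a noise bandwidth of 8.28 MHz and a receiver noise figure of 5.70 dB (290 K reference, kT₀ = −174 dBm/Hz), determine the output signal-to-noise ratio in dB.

Noise floor: N = −174 + 10 log₁₀(B) + NF
10 log₁₀(8.28×10⁶) = 69.18 dB
N = −174 + 69.18 + 5.70 = −99.12 dBm
SNR = P_sig − N = −56.5 − (−99.12) = 42.62 dB → 42.6 dB

42.6 dB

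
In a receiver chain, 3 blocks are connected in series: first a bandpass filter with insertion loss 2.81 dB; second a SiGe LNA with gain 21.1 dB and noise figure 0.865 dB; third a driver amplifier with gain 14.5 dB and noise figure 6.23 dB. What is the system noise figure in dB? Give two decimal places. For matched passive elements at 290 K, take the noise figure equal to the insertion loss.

3.76 dB

Convert to linear (a loss of L dB is a gain of −L dB): F_i = 10^(NF_i/10), G_i = 10^(G_i,dB/10)
  Stage 1: F_1 = 10^(2.81/10) = 1.910, G_1 = 10^(−2.81/10) = 0.5236
  Stage 2: F_2 = 10^(0.865/10) = 1.220, G_2 = 10^(21.1/10) = 128.8
  Stage 3: F_3 = 10^(6.23/10) = 4.198, G_3 = 10^(14.5/10) = 28.18
Friis cascade:
  F = 1.910 + (1.220 − 1)/0.5236 + (4.198 − 1)/67.45 = 2.378
NF = 10 log₁₀(2.378) = 3.76 dB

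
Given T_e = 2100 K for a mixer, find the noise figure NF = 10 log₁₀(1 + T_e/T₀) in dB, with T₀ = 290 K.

F = 1 + T_e/T₀ = 1 + 2100/290 = 8.24138
NF = 10 log₁₀(8.24138) = 9.16 dB

9.16 dB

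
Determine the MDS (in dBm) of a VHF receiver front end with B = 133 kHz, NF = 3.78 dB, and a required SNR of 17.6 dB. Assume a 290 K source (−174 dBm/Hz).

Sensitivity = −174 + 10 log₁₀(B) + NF + SNR_min
= −174 + 51.24 + 3.78 + 17.6
= −101.38 dBm → −101.4 dBm

−101.4 dBm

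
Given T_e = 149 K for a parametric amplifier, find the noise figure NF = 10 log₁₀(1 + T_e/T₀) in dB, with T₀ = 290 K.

1.80 dB

F = 1 + T_e/T₀ = 1 + 149/290 = 1.51379
NF = 10 log₁₀(1.51379) = 1.80 dB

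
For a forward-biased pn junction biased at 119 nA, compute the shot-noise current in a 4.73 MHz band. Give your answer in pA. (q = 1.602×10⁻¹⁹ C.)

I_n = √(2qI·B)
2qI·B = 2 × 1.602×10⁻¹⁹ × 1.19×10⁻⁷ × 4.73×10⁶ = 1.80×10⁻¹⁹ A²
I_n = √(1.80×10⁻¹⁹) = 4.25×10⁻¹⁰ A = 425 pA

425 pA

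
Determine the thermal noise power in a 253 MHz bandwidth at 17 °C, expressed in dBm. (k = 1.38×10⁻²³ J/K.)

T = 17 °C + 273.15 = 290.15 K
P_n = kTB = 1.38×10⁻²³ × 290.15 × 2.53×10⁸ = 1.01×10⁻¹² W
In dBm: 10 log₁₀(1.01×10⁻¹² / 10⁻³) = −89.9 dBm

−89.9 dBm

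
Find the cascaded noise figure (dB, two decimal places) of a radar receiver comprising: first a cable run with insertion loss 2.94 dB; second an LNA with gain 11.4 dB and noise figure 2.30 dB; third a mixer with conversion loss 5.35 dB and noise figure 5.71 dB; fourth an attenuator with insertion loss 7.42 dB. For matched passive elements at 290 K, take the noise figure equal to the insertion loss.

Convert to linear (a loss of L dB is a gain of −L dB): F_i = 10^(NF_i/10), G_i = 10^(G_i,dB/10)
  Stage 1: F_1 = 10^(2.94/10) = 1.968, G_1 = 10^(−2.94/10) = 0.5082
  Stage 2: F_2 = 10^(2.30/10) = 1.698, G_2 = 10^(11.4/10) = 13.80
  Stage 3: F_3 = 10^(5.71/10) = 3.724, G_3 = 10^(−5.35/10) = 0.2917
  Stage 4: F_4 = 10^(7.42/10) = 5.521, G_4 = 10^(−7.42/10) = 0.1811
Friis cascade:
  F = 1.968 + (1.698 − 1)/0.5082 + (3.724 − 1)/7.015 + (5.521 − 1)/2.046 = 5.939
NF = 10 log₁₀(5.939) = 7.74 dB

7.74 dB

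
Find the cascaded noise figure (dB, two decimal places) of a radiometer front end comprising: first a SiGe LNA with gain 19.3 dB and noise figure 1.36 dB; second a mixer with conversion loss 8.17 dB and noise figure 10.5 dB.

Convert to linear (a loss of L dB is a gain of −L dB): F_i = 10^(NF_i/10), G_i = 10^(G_i,dB/10)
  Stage 1: F_1 = 10^(1.36/10) = 1.368, G_1 = 10^(19.3/10) = 85.11
  Stage 2: F_2 = 10^(10.5/10) = 11.22, G_2 = 10^(−8.17/10) = 0.1524
Friis cascade:
  F = 1.368 + (11.22 − 1)/85.11 = 1.488
NF = 10 log₁₀(1.488) = 1.73 dB

1.73 dB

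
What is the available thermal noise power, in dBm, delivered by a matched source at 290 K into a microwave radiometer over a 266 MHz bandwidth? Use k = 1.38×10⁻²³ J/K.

P_n = kTB = 1.38×10⁻²³ × 290 × 2.66×10⁸ = 1.06×10⁻¹² W
In dBm: 10 log₁₀(1.06×10⁻¹² / 10⁻³) = −89.7 dBm

−89.7 dBm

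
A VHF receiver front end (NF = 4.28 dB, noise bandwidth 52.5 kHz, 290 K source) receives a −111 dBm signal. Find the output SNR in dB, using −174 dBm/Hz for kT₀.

Noise floor: N = −174 + 10 log₁₀(B) + NF
10 log₁₀(5.25×10⁴) = 47.2 dB
N = −174 + 47.2 + 4.28 = −122.52 dBm
SNR = P_sig − N = −111 − (−122.52) = 11.52 dB → 11.5 dB

11.5 dB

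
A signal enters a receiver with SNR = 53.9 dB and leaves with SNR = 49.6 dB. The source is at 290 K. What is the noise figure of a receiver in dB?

4.3 dB

NF (dB) = SNR_in(dB) − SNR_out(dB) when the source is at T₀
NF = 53.9 − 49.6 = 4.3 dB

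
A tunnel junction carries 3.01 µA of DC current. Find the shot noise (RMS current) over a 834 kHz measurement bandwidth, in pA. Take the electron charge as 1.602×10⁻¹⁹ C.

897 pA

I_n = √(2qI·B)
2qI·B = 2 × 1.602×10⁻¹⁹ × 3.01×10⁻⁶ × 8.34×10⁵ = 8.04×10⁻¹⁹ A²
I_n = √(8.04×10⁻¹⁹) = 8.97×10⁻¹⁰ A = 897 pA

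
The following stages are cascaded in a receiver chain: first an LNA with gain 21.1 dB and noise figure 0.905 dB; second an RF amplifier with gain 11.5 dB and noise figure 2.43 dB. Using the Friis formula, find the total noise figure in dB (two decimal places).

0.93 dB

Convert to linear (a loss of L dB is a gain of −L dB): F_i = 10^(NF_i/10), G_i = 10^(G_i,dB/10)
  Stage 1: F_1 = 10^(0.905/10) = 1.232, G_1 = 10^(21.1/10) = 128.8
  Stage 2: F_2 = 10^(2.43/10) = 1.750, G_2 = 10^(11.5/10) = 14.13
Friis cascade:
  F = 1.232 + (1.750 − 1)/128.8 = 1.238
NF = 10 log₁₀(1.238) = 0.93 dB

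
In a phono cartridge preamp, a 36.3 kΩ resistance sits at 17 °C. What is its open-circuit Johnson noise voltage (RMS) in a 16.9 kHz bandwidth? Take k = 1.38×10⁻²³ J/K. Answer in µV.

T = 17 °C + 273.15 = 290.15 K
V_n = √(4kTRB)
4kTRB = 4 × 1.38×10⁻²³ × 290.15 × 3.63×10⁴ × 1.69×10⁴ = 9.83×10⁻¹² V²
V_n = √(9.83×10⁻¹²) = 3.13×10⁻⁶ V = 3.13 µV

3.13 µV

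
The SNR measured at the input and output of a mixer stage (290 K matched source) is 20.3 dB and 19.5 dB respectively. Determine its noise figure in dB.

0.8 dB

NF (dB) = SNR_in(dB) − SNR_out(dB) when the source is at T₀
NF = 20.3 − 19.5 = 0.8 dB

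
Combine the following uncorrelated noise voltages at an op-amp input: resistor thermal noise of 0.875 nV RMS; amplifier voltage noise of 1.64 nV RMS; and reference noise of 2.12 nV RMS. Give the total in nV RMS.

Uncorrelated sources add in power (mean-square): V_tot = √(ΣV_i²)
V_tot = √[(8.75×10⁻¹⁰)² + (1.64×10⁻⁹)² + (2.12×10⁻⁹)²] = 2.82×10⁻⁹ V = 2.82 nV

2.82 nV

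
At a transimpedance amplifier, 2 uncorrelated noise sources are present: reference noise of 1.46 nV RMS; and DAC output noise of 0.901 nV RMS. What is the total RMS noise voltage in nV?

1.72 nV

Uncorrelated sources add in power (mean-square): V_tot = √(ΣV_i²)
V_tot = √[(1.46×10⁻⁹)² + (9.01×10⁻¹⁰)²] = 1.72×10⁻⁹ V = 1.72 nV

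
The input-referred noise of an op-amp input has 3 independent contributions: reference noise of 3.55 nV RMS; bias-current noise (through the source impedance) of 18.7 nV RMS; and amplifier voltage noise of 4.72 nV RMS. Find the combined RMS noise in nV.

19.6 nV

Uncorrelated sources add in power (mean-square): V_tot = √(ΣV_i²)
V_tot = √[(3.55×10⁻⁹)² + (1.87×10⁻⁸)² + (4.72×10⁻⁹)²] = 1.96×10⁻⁸ V = 19.6 nV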